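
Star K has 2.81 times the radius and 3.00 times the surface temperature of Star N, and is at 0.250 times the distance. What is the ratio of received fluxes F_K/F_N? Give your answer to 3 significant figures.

1.02×10^4

L_K/L_N = (R_K/R_N)²(T_K/T_N)⁴ = (2.81)² × (3.00)⁴ = 639.6.
F_K/F_N = (L_K/L_N)/(d_K/d_N)² = 639.6 / (0.250)² = 1.023×10^4.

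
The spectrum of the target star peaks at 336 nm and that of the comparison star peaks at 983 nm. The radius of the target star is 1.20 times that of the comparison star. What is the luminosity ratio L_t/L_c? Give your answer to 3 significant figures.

Wien's law gives T ∝ 1/λ_max, so T_t/T_c = λ_c/λ_t = 983/336 = 2.926.
Then L ∝ R²T⁴ gives L_t/L_c = (1.20)² × (2.926)⁴ = 1.440 × 73.26 = 105.5.

105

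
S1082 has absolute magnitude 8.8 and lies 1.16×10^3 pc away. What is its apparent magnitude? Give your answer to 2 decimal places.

m = M + 5 log₁₀(d/10 pc) = 8.8 + 5 log₁₀(1.16×10^3/10)
  = 8.8 + 5 × 2.064 = 8.8 + 10.32 = 19.12.

19.12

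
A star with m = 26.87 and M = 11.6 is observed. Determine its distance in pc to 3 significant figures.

m − M = 5 log₁₀(d/10 pc)
26.87 − (11.6) = 15.27 = 5 log₁₀(d/10)
d = 10 × 10^(15.27/5) = 10 × 10^3.054 = 1.132×10^4 pc.

1.13×10^4 pc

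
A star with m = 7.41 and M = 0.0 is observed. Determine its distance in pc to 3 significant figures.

m − M = 5 log₁₀(d/10 pc)
7.41 − (0.0) = 7.41 = 5 log₁₀(d/10)
d = 10 × 10^(7.41/5) = 10 × 10^1.482 = 303.4 pc.

303 pc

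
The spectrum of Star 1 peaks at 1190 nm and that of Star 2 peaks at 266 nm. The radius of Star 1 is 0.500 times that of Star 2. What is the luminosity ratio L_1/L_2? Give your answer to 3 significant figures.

6.24×10^-4

Wien's law gives T ∝ 1/λ_max, so T_1/T_2 = λ_2/λ_1 = 266/1190 = 0.2235.
Then L ∝ R²T⁴ gives L_1/L_2 = (0.500)² × (0.2235)⁴ = 0.2500 × 0.002497 = 6.241×10^-4.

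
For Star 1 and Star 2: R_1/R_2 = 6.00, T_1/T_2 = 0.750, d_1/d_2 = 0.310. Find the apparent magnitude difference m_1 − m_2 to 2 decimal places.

L_1/L_2 = (6.00)²(0.750)⁴ = 11.39.
F_1/F_2 = (L_1/L_2)/(d_1/d_2)² = 11.39/0.09610 = 118.5.
m_1 − m_2 = −2.5 log₁₀(118.5) = -5.18.

-5.18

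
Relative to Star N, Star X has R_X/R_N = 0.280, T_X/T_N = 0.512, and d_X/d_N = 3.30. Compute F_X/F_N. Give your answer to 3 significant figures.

4.95×10^-4

L_X/L_N = (R_X/R_N)²(T_X/T_N)⁴ = (0.280)² × (0.512)⁴ = 0.005388.
F_X/F_N = (L_X/L_N)/(d_X/d_N)² = 0.005388 / (3.30)² = 4.947×10^-4.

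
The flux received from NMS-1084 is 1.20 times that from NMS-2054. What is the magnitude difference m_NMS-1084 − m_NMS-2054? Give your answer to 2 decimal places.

-0.20

m_NMS-1084 − m_NMS-2054 = −2.5 log₁₀(F_NMS-1084/F_NMS-2054) = −2.5 log₁₀(1.20) = −2.5 × (0.079) = -0.198.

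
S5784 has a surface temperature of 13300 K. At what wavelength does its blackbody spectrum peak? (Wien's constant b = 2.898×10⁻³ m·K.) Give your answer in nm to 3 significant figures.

λ_max = b/T = 2.898×10⁻³ / 13300 = 2.18×10^-7 m = 217.9 nm.

218 nm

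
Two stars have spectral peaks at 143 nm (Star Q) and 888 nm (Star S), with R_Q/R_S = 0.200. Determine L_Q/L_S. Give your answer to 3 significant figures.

59.5

Wien's law gives T ∝ 1/λ_max, so T_Q/T_S = λ_S/λ_Q = 888/143 = 6.210.
Then L ∝ R²T⁴ gives L_Q/L_S = (0.200)² × (6.210)⁴ = 0.04000 × 1487 = 59.48.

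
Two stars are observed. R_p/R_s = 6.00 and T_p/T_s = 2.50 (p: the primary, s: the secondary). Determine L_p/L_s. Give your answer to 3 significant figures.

1.41×10^3

From the Stefan–Boltzmann law, L ∝ R²T⁴, so
L_p/L_s = (R_p/R_s)² (T_p/T_s)⁴ = (6.00)² × (2.50)⁴ = 36.00 × 39.06 = 1406.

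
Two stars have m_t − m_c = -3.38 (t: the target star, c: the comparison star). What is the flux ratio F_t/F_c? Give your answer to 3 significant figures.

F_t/F_c = 10^(−(m_t − m_c)/2.5) = 10^(3.38/2.5) = 10^1.352 = 22.49.

22.5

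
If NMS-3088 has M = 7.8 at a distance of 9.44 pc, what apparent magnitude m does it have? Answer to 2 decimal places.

m = M + 5 log₁₀(d/10 pc) = 7.8 + 5 log₁₀(9.44/10)
  = 7.8 + 5 × -0.025 = 7.8 + -0.13 = 7.67.

7.67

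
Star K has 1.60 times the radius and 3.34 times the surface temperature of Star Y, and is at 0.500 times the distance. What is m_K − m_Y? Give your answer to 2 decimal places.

L_K/L_Y = (1.60)²(3.34)⁴ = 318.6.
F_K/F_Y = (L_K/L_Y)/(d_K/d_Y)² = 318.6/0.2500 = 1274.
m_K − m_Y = −2.5 log₁₀(1274) = -7.76.

-7.76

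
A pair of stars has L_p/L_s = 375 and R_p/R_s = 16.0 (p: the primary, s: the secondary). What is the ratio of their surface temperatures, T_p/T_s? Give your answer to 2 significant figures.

1.1

L ∝ R²T⁴ gives T ∝ (L/R²)^(1/4), so
T_p/T_s = (375 / 16.0²)^(1/4) = (1.465)^(1/4) = 1.100.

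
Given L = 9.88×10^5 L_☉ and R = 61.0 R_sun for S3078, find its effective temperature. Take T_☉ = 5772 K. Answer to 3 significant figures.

T/T_☉ = (L/L_☉)^(1/4) / (R/R_☉)^(1/2)
T = 5772 × (9.88×10^5)^(1/4) / √(61.0) = 5772 × 31.53 / 7.810 = 2.330×10^4 K.

2.33×10^4 K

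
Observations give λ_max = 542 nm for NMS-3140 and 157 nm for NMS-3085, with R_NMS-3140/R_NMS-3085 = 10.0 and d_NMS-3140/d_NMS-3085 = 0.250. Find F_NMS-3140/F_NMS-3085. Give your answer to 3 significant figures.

Wien's law: T_NMS-3140/T_NMS-3085 = λ_NMS-3085/λ_NMS-3140 = 157/542 = 0.2897.
L_NMS-3140/L_NMS-3085 = (R_NMS-3140/R_NMS-3085)²(T_NMS-3140/T_NMS-3085)⁴ = (10.0)²(0.2897)⁴ = 0.7040.
F_NMS-3140/F_NMS-3085 = (L_NMS-3140/L_NMS-3085)/(d_NMS-3140/d_NMS-3085)² = 0.7040/(0.250)² = 11.26.

11.3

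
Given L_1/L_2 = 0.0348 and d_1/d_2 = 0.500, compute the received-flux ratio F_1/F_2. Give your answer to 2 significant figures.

F = L/(4πd²), so F_1/F_2 = (L_1/L_2) / (d_1/d_2)²
= 0.0348 / (0.500)² = 0.0348 / 0.2500 = 0.1392.

0.14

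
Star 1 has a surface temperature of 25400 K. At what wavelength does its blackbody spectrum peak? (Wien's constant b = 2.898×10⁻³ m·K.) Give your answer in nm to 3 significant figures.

λ_max = b/T = 2.898×10⁻³ / 25400 = 1.14×10^-7 m = 114.1 nm.

114 nm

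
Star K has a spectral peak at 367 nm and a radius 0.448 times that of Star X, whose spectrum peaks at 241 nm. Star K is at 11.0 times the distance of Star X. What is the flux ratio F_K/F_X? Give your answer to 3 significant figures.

3.08×10^-4

Wien's law: T_K/T_X = λ_X/λ_K = 241/367 = 0.6567.
L_K/L_X = (R_K/R_X)²(T_K/T_X)⁴ = (0.448)²(0.6567)⁴ = 0.03732.
F_K/F_X = (L_K/L_X)/(d_K/d_X)² = 0.03732/(11.0)² = 3.084×10^-4.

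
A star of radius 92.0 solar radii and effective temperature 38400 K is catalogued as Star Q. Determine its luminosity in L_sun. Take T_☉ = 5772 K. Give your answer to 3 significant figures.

1.66×10^7 L_sun

L/L_☉ = (R/R_☉)² (T/T_☉)⁴ = (92.0)² × (38400/5772)⁴
       = 8464 × (6.653)⁴ = 8464 × 1959 = 1.658×10^7.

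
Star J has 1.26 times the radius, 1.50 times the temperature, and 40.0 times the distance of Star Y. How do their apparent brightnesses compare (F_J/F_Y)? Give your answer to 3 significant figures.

0.00502

L_J/L_Y = (R_J/R_Y)²(T_J/T_Y)⁴ = (1.26)² × (1.50)⁴ = 8.037.
F_J/F_Y = (L_J/L_Y)/(d_J/d_Y)² = 8.037 / (40.0)² = 0.005023.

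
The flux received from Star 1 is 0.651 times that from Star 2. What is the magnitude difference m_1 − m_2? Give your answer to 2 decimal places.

0.47

m_1 − m_2 = −2.5 log₁₀(F_1/F_2) = −2.5 log₁₀(0.651) = −2.5 × (-0.186) = 0.466.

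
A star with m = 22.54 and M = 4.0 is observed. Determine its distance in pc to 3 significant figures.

m − M = 5 log₁₀(d/10 pc)
22.54 − (4.0) = 18.54 = 5 log₁₀(d/10)
d = 10 × 10^(18.54/5) = 10 × 10^3.708 = 5.105×10^4 pc.

5.11×10^4 pc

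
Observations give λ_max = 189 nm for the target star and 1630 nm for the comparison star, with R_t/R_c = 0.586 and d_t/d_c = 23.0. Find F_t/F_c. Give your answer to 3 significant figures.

Wien's law: T_t/T_c = λ_c/λ_t = 1630/189 = 8.624.
L_t/L_c = (R_t/R_c)²(T_t/T_c)⁴ = (0.586)²(8.624)⁴ = 1900.
F_t/F_c = (L_t/L_c)/(d_t/d_c)² = 1900/(23.0)² = 3.591.

3.59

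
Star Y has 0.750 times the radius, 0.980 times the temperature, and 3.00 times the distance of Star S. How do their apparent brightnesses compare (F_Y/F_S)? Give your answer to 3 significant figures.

L_Y/L_S = (R_Y/R_S)²(T_Y/T_S)⁴ = (0.750)² × (0.980)⁴ = 0.5188.
F_Y/F_S = (L_Y/L_S)/(d_Y/d_S)² = 0.5188 / (3.00)² = 0.05765.

0.0576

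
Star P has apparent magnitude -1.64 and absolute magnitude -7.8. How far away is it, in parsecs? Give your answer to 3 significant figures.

171 pc

m − M = 5 log₁₀(d/10 pc)
-1.64 − (-7.8) = 6.16 = 5 log₁₀(d/10)
d = 10 × 10^(6.16/5) = 10 × 10^1.232 = 170.6 pc.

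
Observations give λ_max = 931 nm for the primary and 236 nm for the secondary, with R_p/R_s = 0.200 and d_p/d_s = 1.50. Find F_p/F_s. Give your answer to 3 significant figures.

7.34×10^-5

Wien's law: T_p/T_s = λ_s/λ_p = 236/931 = 0.2535.
L_p/L_s = (R_p/R_s)²(T_p/T_s)⁴ = (0.200)²(0.2535)⁴ = 1.652×10^-4.
F_p/F_s = (L_p/L_s)/(d_p/d_s)² = 1.652×10^-4/(1.50)² = 7.341×10^-5.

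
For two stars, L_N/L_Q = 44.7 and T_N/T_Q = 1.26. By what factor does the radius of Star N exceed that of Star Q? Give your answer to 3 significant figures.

L ∝ R²T⁴ gives R ∝ √L / T², so
R_N/R_Q = √(44.7) / (1.26)² = 6.686 / 1.588 = 4.211.

4.21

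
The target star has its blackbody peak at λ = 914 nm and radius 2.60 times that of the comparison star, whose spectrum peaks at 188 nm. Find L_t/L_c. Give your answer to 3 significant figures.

0.0121

Wien's law gives T ∝ 1/λ_max, so T_t/T_c = λ_c/λ_t = 188/914 = 0.2057.
Then L ∝ R²T⁴ gives L_t/L_c = (2.60)² × (0.2057)⁴ = 6.760 × 0.001790 = 0.01210.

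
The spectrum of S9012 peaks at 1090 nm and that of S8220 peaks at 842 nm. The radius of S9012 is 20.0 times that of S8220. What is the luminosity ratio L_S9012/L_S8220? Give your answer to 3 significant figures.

142

Wien's law gives T ∝ 1/λ_max, so T_S9012/T_S8220 = λ_S8220/λ_S9012 = 842/1090 = 0.7725.
Then L ∝ R²T⁴ gives L_S9012/L_S8220 = (20.0)² × (0.7725)⁴ = 400.0 × 0.3561 = 142.4.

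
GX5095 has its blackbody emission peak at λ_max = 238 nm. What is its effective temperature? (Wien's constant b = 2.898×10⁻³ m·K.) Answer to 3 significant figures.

1.22×10^4 K

T = b/λ_max = 2.898×10⁻³ / (238×10⁻⁹) = 1.218×10^4 K.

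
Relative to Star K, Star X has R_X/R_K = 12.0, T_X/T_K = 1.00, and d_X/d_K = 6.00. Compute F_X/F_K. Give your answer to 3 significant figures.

4.00

L_X/L_K = (R_X/R_K)²(T_X/T_K)⁴ = (12.0)² × (1.00)⁴ = 144.0.
F_X/F_K = (L_X/L_K)/(d_X/d_K)² = 144.0 / (6.00)² = 4.000.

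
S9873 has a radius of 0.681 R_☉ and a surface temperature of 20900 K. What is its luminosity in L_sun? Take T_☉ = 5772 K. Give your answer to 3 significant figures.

L/L_☉ = (R/R_☉)² (T/T_☉)⁴ = (0.681)² × (20900/5772)⁴
       = 0.4638 × (3.621)⁴ = 0.4638 × 171.9 = 79.72.

79.7 L_sun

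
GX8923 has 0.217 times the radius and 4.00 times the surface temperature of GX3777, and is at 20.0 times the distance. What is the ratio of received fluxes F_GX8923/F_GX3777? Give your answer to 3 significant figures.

0.0301

L_GX8923/L_GX3777 = (R_GX8923/R_GX3777)²(T_GX8923/T_GX3777)⁴ = (0.217)² × (4.00)⁴ = 12.05.
F_GX8923/F_GX3777 = (L_GX8923/L_GX3777)/(d_GX8923/d_GX3777)² = 12.05 / (20.0)² = 0.03014.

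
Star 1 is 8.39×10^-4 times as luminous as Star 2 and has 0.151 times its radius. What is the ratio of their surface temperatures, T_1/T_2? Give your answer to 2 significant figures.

L ∝ R²T⁴ gives T ∝ (L/R²)^(1/4), so
T_1/T_2 = (8.39×10^-4 / 0.151²)^(1/4) = (0.03680)^(1/4) = 0.4380.

0.44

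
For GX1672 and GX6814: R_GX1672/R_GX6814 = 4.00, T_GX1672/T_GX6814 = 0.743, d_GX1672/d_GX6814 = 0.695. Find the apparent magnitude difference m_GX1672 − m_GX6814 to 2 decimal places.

-2.51

L_GX1672/L_GX6814 = (4.00)²(0.743)⁴ = 4.876.
F_GX1672/F_GX6814 = (L_GX1672/L_GX6814)/(d_GX1672/d_GX6814)² = 4.876/0.4830 = 10.09.
m_GX1672 − m_GX6814 = −2.5 log₁₀(10.09) = -2.51.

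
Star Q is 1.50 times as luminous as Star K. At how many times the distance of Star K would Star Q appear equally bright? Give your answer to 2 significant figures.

Equal flux requires L_Q/d_Q² = L_K/d_K², so d_Q/d_K = √(L_Q/L_K)
= √(1.50) = 1.225.

1.2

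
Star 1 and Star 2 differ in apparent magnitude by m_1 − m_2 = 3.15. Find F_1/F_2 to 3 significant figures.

F_1/F_2 = 10^(−(m_1 − m_2)/2.5) = 10^(-3.15/2.5) = 10^-1.260 = 0.05495.

0.0550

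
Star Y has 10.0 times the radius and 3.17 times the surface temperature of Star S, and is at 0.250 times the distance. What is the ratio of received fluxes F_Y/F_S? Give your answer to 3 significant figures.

L_Y/L_S = (R_Y/R_S)²(T_Y/T_S)⁴ = (10.0)² × (3.17)⁴ = 1.010×10^4.
F_Y/F_S = (L_Y/L_S)/(d_Y/d_S)² = 1.010×10^4 / (0.250)² = 1.616×10^5.

1.62×10^5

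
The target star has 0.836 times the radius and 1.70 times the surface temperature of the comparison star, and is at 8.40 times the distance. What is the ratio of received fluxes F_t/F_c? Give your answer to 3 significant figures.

L_t/L_c = (R_t/R_c)²(T_t/T_c)⁴ = (0.836)² × (1.70)⁴ = 5.837.
F_t/F_c = (L_t/L_c)/(d_t/d_c)² = 5.837 / (8.40)² = 0.08273.

0.0827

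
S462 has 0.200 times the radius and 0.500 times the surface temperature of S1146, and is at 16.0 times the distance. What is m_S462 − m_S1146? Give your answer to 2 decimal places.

L_S462/L_S1146 = (0.200)²(0.500)⁴ = 0.002500.
F_S462/F_S1146 = (L_S462/L_S1146)/(d_S462/d_S1146)² = 0.002500/256.0 = 9.766×10^-6.
m_S462 − m_S1146 = −2.5 log₁₀(9.766×10^-6) = 12.53.

12.53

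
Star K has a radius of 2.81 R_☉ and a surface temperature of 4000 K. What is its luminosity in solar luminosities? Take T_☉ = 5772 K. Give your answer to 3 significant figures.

L/L_☉ = (R/R_☉)² (T/T_☉)⁴ = (2.81)² × (4000/5772)⁴
       = 7.896 × (0.6930)⁴ = 7.896 × 0.2306 = 1.821.

1.82 solar luminosities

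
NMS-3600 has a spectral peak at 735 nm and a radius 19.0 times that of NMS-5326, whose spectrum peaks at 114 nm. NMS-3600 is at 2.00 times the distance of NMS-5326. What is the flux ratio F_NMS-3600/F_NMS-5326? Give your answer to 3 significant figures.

Wien's law: T_NMS-3600/T_NMS-5326 = λ_NMS-5326/λ_NMS-3600 = 114/735 = 0.1551.
L_NMS-3600/L_NMS-5326 = (R_NMS-3600/R_NMS-5326)²(T_NMS-3600/T_NMS-5326)⁴ = (19.0)²(0.1551)⁴ = 0.2089.
F_NMS-3600/F_NMS-5326 = (L_NMS-3600/L_NMS-5326)/(d_NMS-3600/d_NMS-5326)² = 0.2089/(2.00)² = 0.05223.

0.0522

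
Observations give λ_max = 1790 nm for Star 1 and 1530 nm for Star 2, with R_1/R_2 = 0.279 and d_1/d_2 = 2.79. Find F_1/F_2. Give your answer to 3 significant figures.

0.00534

Wien's law: T_1/T_2 = λ_2/λ_1 = 1530/1790 = 0.8547.
L_1/L_2 = (R_1/R_2)²(T_1/T_2)⁴ = (0.279)²(0.8547)⁴ = 0.04155.
F_1/F_2 = (L_1/L_2)/(d_1/d_2)² = 0.04155/(2.79)² = 0.005338.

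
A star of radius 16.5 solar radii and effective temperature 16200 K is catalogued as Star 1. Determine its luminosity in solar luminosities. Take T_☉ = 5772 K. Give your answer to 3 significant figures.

1.69×10^4 solar luminosities

L/L_☉ = (R/R_☉)² (T/T_☉)⁴ = (16.5)² × (16200/5772)⁴
       = 272.2 × (2.807)⁴ = 272.2 × 62.05 = 1.689×10^4.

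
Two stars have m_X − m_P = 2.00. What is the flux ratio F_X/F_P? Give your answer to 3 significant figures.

F_X/F_P = 10^(−(m_X − m_P)/2.5) = 10^(-2.00/2.5) = 10^-0.800 = 0.1585.

0.158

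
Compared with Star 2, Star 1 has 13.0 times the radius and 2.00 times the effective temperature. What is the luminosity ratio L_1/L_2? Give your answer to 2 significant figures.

2.7×10^3

From the Stefan–Boltzmann law, L ∝ R²T⁴, so
L_1/L_2 = (R_1/R_2)² (T_1/T_2)⁴ = (13.0)² × (2.00)⁴ = 169.0 × 16.00 = 2704.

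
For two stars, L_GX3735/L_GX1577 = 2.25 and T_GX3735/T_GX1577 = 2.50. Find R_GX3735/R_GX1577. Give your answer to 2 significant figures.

0.24

L ∝ R²T⁴ gives R ∝ √L / T², so
R_GX3735/R_GX1577 = √(2.25) / (2.50)² = 1.500 / 6.250 = 0.2400.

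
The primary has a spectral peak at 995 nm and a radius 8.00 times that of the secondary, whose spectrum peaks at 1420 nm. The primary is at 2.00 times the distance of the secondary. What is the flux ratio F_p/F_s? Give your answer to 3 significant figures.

66.4

Wien's law: T_p/T_s = λ_s/λ_p = 1420/995 = 1.427.
L_p/L_s = (R_p/R_s)²(T_p/T_s)⁴ = (8.00)²(1.427)⁴ = 265.5.
F_p/F_s = (L_p/L_s)/(d_p/d_s)² = 265.5/(2.00)² = 66.37.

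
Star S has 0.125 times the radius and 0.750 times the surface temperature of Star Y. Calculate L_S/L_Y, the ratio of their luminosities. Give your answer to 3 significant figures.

0.00494

From the Stefan–Boltzmann law, L ∝ R²T⁴, so
L_S/L_Y = (R_S/R_Y)² (T_S/T_Y)⁴ = (0.125)² × (0.750)⁴ = 0.01562 × 0.3164 = 0.004944.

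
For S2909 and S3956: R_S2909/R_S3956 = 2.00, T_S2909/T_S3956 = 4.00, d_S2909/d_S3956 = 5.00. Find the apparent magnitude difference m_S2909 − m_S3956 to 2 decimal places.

L_S2909/L_S3956 = (2.00)²(4.00)⁴ = 1024.
F_S2909/F_S3956 = (L_S2909/L_S3956)/(d_S2909/d_S3956)² = 1024/25.00 = 40.96.
m_S2909 − m_S3956 = −2.5 log₁₀(40.96) = -4.03.

-4.03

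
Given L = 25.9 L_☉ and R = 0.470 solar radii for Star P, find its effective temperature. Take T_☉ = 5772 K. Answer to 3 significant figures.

1.90×10^4 K

T/T_☉ = (L/L_☉)^(1/4) / (R/R_☉)^(1/2)
T = 5772 × (25.9)^(1/4) / √(0.470) = 5772 × 2.256 / 0.6856 = 1.899×10^4 K.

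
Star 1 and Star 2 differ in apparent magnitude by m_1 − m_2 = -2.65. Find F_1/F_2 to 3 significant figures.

11.5

F_1/F_2 = 10^(−(m_1 − m_2)/2.5) = 10^(2.65/2.5) = 10^1.060 = 11.48.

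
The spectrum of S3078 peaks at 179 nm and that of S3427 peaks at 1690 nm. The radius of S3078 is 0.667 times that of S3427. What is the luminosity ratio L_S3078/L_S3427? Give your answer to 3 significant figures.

3.53×10^3

Wien's law gives T ∝ 1/λ_max, so T_S3078/T_S3427 = λ_S3427/λ_S3078 = 1690/179 = 9.441.
Then L ∝ R²T⁴ gives L_S3078/L_S3427 = (0.667)² × (9.441)⁴ = 0.4449 × 7946 = 3535.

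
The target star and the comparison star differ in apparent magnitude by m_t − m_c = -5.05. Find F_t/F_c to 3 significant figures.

105

F_t/F_c = 10^(−(m_t − m_c)/2.5) = 10^(5.05/2.5) = 10^2.020 = 104.7.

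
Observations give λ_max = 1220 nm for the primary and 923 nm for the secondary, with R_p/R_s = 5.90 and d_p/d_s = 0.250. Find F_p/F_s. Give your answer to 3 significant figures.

Wien's law: T_p/T_s = λ_s/λ_p = 923/1220 = 0.7566.
L_p/L_s = (R_p/R_s)²(T_p/T_s)⁴ = (5.90)²(0.7566)⁴ = 11.40.
F_p/F_s = (L_p/L_s)/(d_p/d_s)² = 11.40/(0.250)² = 182.5.

182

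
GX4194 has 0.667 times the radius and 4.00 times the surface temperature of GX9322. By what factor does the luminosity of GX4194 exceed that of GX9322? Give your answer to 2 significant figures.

From the Stefan–Boltzmann law, L ∝ R²T⁴, so
L_GX4194/L_GX9322 = (R_GX4194/R_GX9322)² (T_GX4194/T_GX9322)⁴ = (0.667)² × (4.00)⁴ = 0.4449 × 256.0 = 113.9.

1.1×10^2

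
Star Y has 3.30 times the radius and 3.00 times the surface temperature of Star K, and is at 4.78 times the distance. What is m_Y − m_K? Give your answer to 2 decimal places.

L_Y/L_K = (3.30)²(3.00)⁴ = 882.1.
F_Y/F_K = (L_Y/L_K)/(d_Y/d_K)² = 882.1/22.85 = 38.61.
m_Y − m_K = −2.5 log₁₀(38.61) = -3.97.

-3.97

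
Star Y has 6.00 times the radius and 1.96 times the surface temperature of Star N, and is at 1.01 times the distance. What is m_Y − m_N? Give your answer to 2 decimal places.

-6.79

L_Y/L_N = (6.00)²(1.96)⁴ = 531.3.
F_Y/F_N = (L_Y/L_N)/(d_Y/d_N)² = 531.3/1.020 = 520.8.
m_Y − m_N = −2.5 log₁₀(520.8) = -6.79.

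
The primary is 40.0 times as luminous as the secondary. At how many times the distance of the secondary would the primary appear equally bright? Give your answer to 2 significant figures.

6.3

Equal flux requires L_p/d_p² = L_s/d_s², so d_p/d_s = √(L_p/L_s)
= √(40.0) = 6.325.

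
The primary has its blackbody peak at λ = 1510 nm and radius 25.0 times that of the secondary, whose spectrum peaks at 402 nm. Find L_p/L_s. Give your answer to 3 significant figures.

3.14

Wien's law gives T ∝ 1/λ_max, so T_p/T_s = λ_s/λ_p = 402/1510 = 0.2662.
Then L ∝ R²T⁴ gives L_p/L_s = (25.0)² × (0.2662)⁴ = 625.0 × 0.005023 = 3.140.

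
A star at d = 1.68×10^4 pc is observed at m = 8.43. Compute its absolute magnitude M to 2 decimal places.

M = m − 5 log₁₀(d/10 pc) = 8.43 − 5 log₁₀(1.68×10^4/10)
  = 8.43 − 5 × 3.225 = 8.43 − 16.13 = -7.70.

-7.70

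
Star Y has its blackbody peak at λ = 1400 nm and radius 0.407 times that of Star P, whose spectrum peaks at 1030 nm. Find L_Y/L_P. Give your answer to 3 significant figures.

Wien's law gives T ∝ 1/λ_max, so T_Y/T_P = λ_P/λ_Y = 1030/1400 = 0.7357.
Then L ∝ R²T⁴ gives L_Y/L_P = (0.407)² × (0.7357)⁴ = 0.1656 × 0.2930 = 0.04853.

0.0485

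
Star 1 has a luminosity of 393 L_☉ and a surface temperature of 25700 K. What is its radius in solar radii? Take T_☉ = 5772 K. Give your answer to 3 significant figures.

1.00 solar radii

R/R_☉ = √(L/L_☉) / (T/T_☉)² = √(393) / (4.453)²
       = 19.82 / 19.83 = 1.000.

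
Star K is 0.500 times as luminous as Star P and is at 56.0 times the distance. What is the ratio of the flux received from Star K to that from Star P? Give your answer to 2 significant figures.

1.6×10^-4

F = L/(4πd²), so F_K/F_P = (L_K/L_P) / (d_K/d_P)²
= 0.500 / (56.0)² = 0.500 / 3136 = 1.594×10^-4.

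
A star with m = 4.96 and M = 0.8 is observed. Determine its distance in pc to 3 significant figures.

67.9 pc

m − M = 5 log₁₀(d/10 pc)
4.96 − (0.8) = 4.16 = 5 log₁₀(d/10)
d = 10 × 10^(4.16/5) = 10 × 10^0.832 = 67.92 pc.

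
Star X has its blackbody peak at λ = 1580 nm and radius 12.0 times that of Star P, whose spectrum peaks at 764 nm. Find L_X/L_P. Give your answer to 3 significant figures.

7.87

Wien's law gives T ∝ 1/λ_max, so T_X/T_P = λ_P/λ_X = 764/1580 = 0.4835.
Then L ∝ R²T⁴ gives L_X/L_P = (12.0)² × (0.4835)⁴ = 144.0 × 0.05467 = 7.872.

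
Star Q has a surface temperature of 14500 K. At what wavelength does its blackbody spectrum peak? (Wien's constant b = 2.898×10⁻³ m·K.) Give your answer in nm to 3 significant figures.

λ_max = b/T = 2.898×10⁻³ / 14500 = 2.00×10^-7 m = 199.9 nm.

200 nm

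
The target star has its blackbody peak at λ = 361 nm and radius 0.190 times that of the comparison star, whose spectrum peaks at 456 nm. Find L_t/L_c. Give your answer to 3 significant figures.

0.0919

Wien's law gives T ∝ 1/λ_max, so T_t/T_c = λ_c/λ_t = 456/361 = 1.263.
Then L ∝ R²T⁴ gives L_t/L_c = (0.190)² × (1.263)⁴ = 0.03610 × 2.546 = 0.09190.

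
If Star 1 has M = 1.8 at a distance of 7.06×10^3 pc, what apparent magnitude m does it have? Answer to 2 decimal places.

m = M + 5 log₁₀(d/10 pc) = 1.8 + 5 log₁₀(7.06×10^3/10)
  = 1.8 + 5 × 2.849 = 1.8 + 14.24 = 16.04.

16.04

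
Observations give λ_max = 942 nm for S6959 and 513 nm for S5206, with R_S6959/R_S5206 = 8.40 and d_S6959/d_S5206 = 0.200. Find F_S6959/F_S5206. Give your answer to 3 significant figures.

Wien's law: T_S6959/T_S5206 = λ_S5206/λ_S6959 = 513/942 = 0.5446.
L_S6959/L_S5206 = (R_S6959/R_S5206)²(T_S6959/T_S5206)⁴ = (8.40)²(0.5446)⁴ = 6.206.
F_S6959/F_S5206 = (L_S6959/L_S5206)/(d_S6959/d_S5206)² = 6.206/(0.200)² = 155.2.

155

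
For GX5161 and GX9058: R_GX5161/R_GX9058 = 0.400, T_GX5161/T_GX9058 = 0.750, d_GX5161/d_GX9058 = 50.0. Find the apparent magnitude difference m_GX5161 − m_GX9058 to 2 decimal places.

L_GX5161/L_GX9058 = (0.400)²(0.750)⁴ = 0.05063.
F_GX5161/F_GX9058 = (L_GX5161/L_GX9058)/(d_GX5161/d_GX9058)² = 0.05063/2500 = 2.025×10^-5.
m_GX5161 − m_GX9058 = −2.5 log₁₀(2.025×10^-5) = 11.73.

11.73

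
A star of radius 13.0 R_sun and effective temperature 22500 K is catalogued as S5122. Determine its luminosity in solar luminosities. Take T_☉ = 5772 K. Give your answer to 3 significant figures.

L/L_☉ = (R/R_☉)² (T/T_☉)⁴ = (13.0)² × (22500/5772)⁴
       = 169.0 × (3.898)⁴ = 169.0 × 230.9 = 3.902×10^4.

3.90×10^4 solar luminosities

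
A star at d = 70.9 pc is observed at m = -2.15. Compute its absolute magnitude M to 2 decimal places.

M = m − 5 log₁₀(d/10 pc) = -2.15 − 5 log₁₀(70.9/10)
  = -2.15 − 5 × 0.851 = -2.15 − 4.25 = -6.40.

-6.40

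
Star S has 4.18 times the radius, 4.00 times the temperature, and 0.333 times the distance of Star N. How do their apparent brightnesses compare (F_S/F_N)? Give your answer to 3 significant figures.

L_S/L_N = (R_S/R_N)²(T_S/T_N)⁴ = (4.18)² × (4.00)⁴ = 4473.
F_S/F_N = (L_S/L_N)/(d_S/d_N)² = 4473 / (0.333)² = 4.034×10^4.

4.03×10^4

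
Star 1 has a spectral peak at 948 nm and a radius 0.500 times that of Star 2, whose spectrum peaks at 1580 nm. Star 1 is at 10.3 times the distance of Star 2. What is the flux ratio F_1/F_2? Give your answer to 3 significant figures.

0.0182

Wien's law: T_1/T_2 = λ_2/λ_1 = 1580/948 = 1.667.
L_1/L_2 = (R_1/R_2)²(T_1/T_2)⁴ = (0.500)²(1.667)⁴ = 1.929.
F_1/F_2 = (L_1/L_2)/(d_1/d_2)² = 1.929/(10.3)² = 0.01818.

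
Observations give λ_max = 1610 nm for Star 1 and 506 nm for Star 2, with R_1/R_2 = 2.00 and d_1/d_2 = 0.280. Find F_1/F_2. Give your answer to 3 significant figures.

Wien's law: T_1/T_2 = λ_2/λ_1 = 506/1610 = 0.3143.
L_1/L_2 = (R_1/R_2)²(T_1/T_2)⁴ = (2.00)²(0.3143)⁴ = 0.03903.
F_1/F_2 = (L_1/L_2)/(d_1/d_2)² = 0.03903/(0.280)² = 0.4978.

0.498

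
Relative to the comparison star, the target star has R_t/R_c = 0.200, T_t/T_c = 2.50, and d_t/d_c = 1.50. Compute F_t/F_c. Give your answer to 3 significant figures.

L_t/L_c = (R_t/R_c)²(T_t/T_c)⁴ = (0.200)² × (2.50)⁴ = 1.563.
F_t/F_c = (L_t/L_c)/(d_t/d_c)² = 1.563 / (1.50)² = 0.6944.

0.694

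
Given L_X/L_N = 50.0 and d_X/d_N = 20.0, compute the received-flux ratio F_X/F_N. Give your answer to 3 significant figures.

0.125

F = L/(4πd²), so F_X/F_N = (L_X/L_N) / (d_X/d_N)²
= 50.0 / (20.0)² = 50.0 / 400.0 = 0.1250.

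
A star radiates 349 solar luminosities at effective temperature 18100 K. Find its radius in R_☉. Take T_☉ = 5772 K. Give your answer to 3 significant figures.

R/R_☉ = √(L/L_☉) / (T/T_☉)² = √(349) / (3.136)²
       = 18.68 / 9.833 = 1.900.

1.90 R_☉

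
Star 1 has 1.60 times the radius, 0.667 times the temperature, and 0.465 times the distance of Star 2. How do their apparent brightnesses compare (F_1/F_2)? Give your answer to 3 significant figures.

2.34

L_1/L_2 = (R_1/R_2)²(T_1/T_2)⁴ = (1.60)² × (0.667)⁴ = 0.5067.
F_1/F_2 = (L_1/L_2)/(d_1/d_2)² = 0.5067 / (0.465)² = 2.343.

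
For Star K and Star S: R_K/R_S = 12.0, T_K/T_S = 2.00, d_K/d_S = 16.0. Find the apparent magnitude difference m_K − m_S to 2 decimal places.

L_K/L_S = (12.0)²(2.00)⁴ = 2304.
F_K/F_S = (L_K/L_S)/(d_K/d_S)² = 2304/256.0 = 9.000.
m_K − m_S = −2.5 log₁₀(9.000) = -2.39.

-2.39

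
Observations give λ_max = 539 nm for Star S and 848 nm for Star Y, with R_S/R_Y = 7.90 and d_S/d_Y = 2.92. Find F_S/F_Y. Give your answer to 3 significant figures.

Wien's law: T_S/T_Y = λ_Y/λ_S = 848/539 = 1.573.
L_S/L_Y = (R_S/R_Y)²(T_S/T_Y)⁴ = (7.90)²(1.573)⁴ = 382.4.
F_S/F_Y = (L_S/L_Y)/(d_S/d_Y)² = 382.4/(2.92)² = 44.85.

44.8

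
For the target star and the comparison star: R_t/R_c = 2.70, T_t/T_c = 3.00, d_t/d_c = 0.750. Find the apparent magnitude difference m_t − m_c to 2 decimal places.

L_t/L_c = (2.70)²(3.00)⁴ = 590.5.
F_t/F_c = (L_t/L_c)/(d_t/d_c)² = 590.5/0.5625 = 1050.
m_t − m_c = −2.5 log₁₀(1050) = -7.55.

-7.55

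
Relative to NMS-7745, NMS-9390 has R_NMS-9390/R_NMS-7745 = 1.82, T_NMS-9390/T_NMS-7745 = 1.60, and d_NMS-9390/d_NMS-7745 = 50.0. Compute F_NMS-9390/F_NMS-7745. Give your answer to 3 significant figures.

0.00868

L_NMS-9390/L_NMS-7745 = (R_NMS-9390/R_NMS-7745)²(T_NMS-9390/T_NMS-7745)⁴ = (1.82)² × (1.60)⁴ = 21.71.
F_NMS-9390/F_NMS-7745 = (L_NMS-9390/L_NMS-7745)/(d_NMS-9390/d_NMS-7745)² = 21.71 / (50.0)² = 0.008683.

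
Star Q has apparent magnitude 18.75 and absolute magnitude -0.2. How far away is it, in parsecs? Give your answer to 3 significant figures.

6.17×10^4 pc

m − M = 5 log₁₀(d/10 pc)
18.75 − (-0.2) = 18.95 = 5 log₁₀(d/10)
d = 10 × 10^(18.95/5) = 10 × 10^3.790 = 6.166×10^4 pc.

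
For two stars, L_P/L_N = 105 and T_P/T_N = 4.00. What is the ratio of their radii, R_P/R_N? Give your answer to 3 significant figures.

0.640

L ∝ R²T⁴ gives R ∝ √L / T², so
R_P/R_N = √(105) / (4.00)² = 10.25 / 16.00 = 0.6404.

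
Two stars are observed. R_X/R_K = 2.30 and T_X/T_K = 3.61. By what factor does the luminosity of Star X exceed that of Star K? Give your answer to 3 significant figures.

898

From the Stefan–Boltzmann law, L ∝ R²T⁴, so
L_X/L_K = (R_X/R_K)² (T_X/T_K)⁴ = (2.30)² × (3.61)⁴ = 5.290 × 169.8 = 898.4.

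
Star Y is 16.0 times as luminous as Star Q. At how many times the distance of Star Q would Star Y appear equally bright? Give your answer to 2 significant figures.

4.0

Equal flux requires L_Y/d_Y² = L_Q/d_Q², so d_Y/d_Q = √(L_Y/L_Q)
= √(16.0) = 4.000.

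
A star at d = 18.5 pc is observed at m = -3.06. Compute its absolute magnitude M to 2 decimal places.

M = m − 5 log₁₀(d/10 pc) = -3.06 − 5 log₁₀(18.5/10)
  = -3.06 − 5 × 0.267 = -3.06 − 1.34 = -4.40.

-4.40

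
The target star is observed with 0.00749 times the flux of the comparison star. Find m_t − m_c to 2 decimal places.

m_t − m_c = −2.5 log₁₀(F_t/F_c) = −2.5 log₁₀(0.00749) = −2.5 × (-2.126) = 5.314.

5.31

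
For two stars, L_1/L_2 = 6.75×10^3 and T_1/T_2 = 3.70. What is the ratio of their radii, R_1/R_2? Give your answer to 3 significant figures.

6.00

L ∝ R²T⁴ gives R ∝ √L / T², so
R_1/R_2 = √(6.75×10^3) / (3.70)² = 82.16 / 13.69 = 6.001.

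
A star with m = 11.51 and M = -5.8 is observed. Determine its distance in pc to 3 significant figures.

2.90×10^4 pc

m − M = 5 log₁₀(d/10 pc)
11.51 − (-5.8) = 17.31 = 5 log₁₀(d/10)
d = 10 × 10^(17.31/5) = 10 × 10^3.462 = 2.897×10^4 pc.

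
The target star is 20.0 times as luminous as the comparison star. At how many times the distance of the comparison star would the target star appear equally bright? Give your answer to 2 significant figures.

4.5

Equal flux requires L_t/d_t² = L_c/d_c², so d_t/d_c = √(L_t/L_c)
= √(20.0) = 4.472.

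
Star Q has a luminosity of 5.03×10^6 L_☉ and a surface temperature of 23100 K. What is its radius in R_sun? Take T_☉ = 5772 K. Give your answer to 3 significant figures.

140 R_sun

R/R_☉ = √(L/L_☉) / (T/T_☉)² = √(5.03×10^6) / (4.002)²
       = 2243 / 16.02 = 140.0.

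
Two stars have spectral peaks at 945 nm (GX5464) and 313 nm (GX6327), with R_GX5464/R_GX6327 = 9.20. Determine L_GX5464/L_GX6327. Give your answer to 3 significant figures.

Wien's law gives T ∝ 1/λ_max, so T_GX5464/T_GX6327 = λ_GX6327/λ_GX5464 = 313/945 = 0.3312.
Then L ∝ R²T⁴ gives L_GX5464/L_GX6327 = (9.20)² × (0.3312)⁴ = 84.64 × 0.01204 = 1.019.

1.02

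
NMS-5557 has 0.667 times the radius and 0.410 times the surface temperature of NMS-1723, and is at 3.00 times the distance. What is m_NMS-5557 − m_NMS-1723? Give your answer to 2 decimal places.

L_NMS-5557/L_NMS-1723 = (0.667)²(0.410)⁴ = 0.01257.
F_NMS-5557/F_NMS-1723 = (L_NMS-5557/L_NMS-1723)/(d_NMS-5557/d_NMS-1723)² = 0.01257/9.000 = 0.001397.
m_NMS-5557 − m_NMS-1723 = −2.5 log₁₀(0.001397) = 7.14.

7.14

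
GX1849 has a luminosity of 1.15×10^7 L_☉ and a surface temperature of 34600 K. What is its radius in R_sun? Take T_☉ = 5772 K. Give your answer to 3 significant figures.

R/R_☉ = √(L/L_☉) / (T/T_☉)² = √(1.15×10^7) / (5.994)²
       = 3391 / 35.93 = 94.37.

94.4 R_sun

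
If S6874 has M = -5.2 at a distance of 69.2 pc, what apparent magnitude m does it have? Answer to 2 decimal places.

-1.00

m = M + 5 log₁₀(d/10 pc) = -5.2 + 5 log₁₀(69.2/10)
  = -5.2 + 5 × 0.840 = -5.2 + 4.20 = -1.00.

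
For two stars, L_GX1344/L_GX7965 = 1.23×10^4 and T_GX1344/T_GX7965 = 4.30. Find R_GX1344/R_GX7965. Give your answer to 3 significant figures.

L ∝ R²T⁴ gives R ∝ √L / T², so
R_GX1344/R_GX7965 = √(1.23×10^4) / (4.30)² = 110.9 / 18.49 = 5.998.

6.00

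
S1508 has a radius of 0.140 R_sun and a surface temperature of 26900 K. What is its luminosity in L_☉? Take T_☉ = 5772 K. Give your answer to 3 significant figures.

9.25 L_☉

L/L_☉ = (R/R_☉)² (T/T_☉)⁴ = (0.140)² × (26900/5772)⁴
       = 0.01960 × (4.660)⁴ = 0.01960 × 471.7 = 9.246.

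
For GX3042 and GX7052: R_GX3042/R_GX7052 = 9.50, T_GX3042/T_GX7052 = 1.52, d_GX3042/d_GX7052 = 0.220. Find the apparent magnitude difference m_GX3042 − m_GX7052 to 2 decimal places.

L_GX3042/L_GX7052 = (9.50)²(1.52)⁴ = 481.7.
F_GX3042/F_GX7052 = (L_GX3042/L_GX7052)/(d_GX3042/d_GX7052)² = 481.7/0.04840 = 9954.
m_GX3042 − m_GX7052 = −2.5 log₁₀(9954) = -9.99.

-9.99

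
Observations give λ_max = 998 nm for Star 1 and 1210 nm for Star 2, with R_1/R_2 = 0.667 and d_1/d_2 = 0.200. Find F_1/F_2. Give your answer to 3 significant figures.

Wien's law: T_1/T_2 = λ_2/λ_1 = 1210/998 = 1.212.
L_1/L_2 = (R_1/R_2)²(T_1/T_2)⁴ = (0.667)²(1.212)⁴ = 0.9613.
F_1/F_2 = (L_1/L_2)/(d_1/d_2)² = 0.9613/(0.200)² = 24.03.

24.0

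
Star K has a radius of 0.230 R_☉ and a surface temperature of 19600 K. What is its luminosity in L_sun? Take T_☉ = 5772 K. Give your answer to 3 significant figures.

L/L_☉ = (R/R_☉)² (T/T_☉)⁴ = (0.230)² × (19600/5772)⁴
       = 0.05290 × (3.396)⁴ = 0.05290 × 133.0 = 7.034.

7.03 L_sun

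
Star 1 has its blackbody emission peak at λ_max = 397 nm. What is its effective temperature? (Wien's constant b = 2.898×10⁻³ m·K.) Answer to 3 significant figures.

T = b/λ_max = 2.898×10⁻³ / (397×10⁻⁹) = 7300 K.

7.30×10^3 K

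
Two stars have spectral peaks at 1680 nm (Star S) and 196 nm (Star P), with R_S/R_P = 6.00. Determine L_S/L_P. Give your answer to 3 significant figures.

Wien's law gives T ∝ 1/λ_max, so T_S/T_P = λ_P/λ_S = 196/1680 = 0.1167.
Then L ∝ R²T⁴ gives L_S/L_P = (6.00)² × (0.1167)⁴ = 36.00 × 1.853×10^-4 = 0.006669.

0.00667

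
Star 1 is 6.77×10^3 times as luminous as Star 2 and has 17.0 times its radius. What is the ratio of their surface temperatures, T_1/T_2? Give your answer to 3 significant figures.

2.20

L ∝ R²T⁴ gives T ∝ (L/R²)^(1/4), so
T_1/T_2 = (6.77×10^3 / 17.0²)^(1/4) = (23.43)^(1/4) = 2.200.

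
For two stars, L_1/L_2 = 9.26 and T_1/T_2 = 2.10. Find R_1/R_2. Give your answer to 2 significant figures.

0.69

L ∝ R²T⁴ gives R ∝ √L / T², so
R_1/R_2 = √(9.26) / (2.10)² = 3.043 / 4.410 = 0.6900.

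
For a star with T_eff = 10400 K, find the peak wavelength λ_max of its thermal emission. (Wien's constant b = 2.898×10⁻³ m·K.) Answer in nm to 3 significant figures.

279 nm

λ_max = b/T = 2.898×10⁻³ / 10400 = 2.79×10^-7 m = 278.7 nm.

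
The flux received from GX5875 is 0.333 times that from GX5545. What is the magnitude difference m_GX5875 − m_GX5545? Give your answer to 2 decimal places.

m_GX5875 − m_GX5545 = −2.5 log₁₀(F_GX5875/F_GX5545) = −2.5 log₁₀(0.333) = −2.5 × (-0.478) = 1.194.

1.19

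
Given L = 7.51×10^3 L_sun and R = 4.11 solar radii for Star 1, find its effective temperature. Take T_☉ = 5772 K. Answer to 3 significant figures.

T/T_☉ = (L/L_☉)^(1/4) / (R/R_☉)^(1/2)
T = 5772 × (7.51×10^3)^(1/4) / √(4.11) = 5772 × 9.309 / 2.027 = 2.650×10^4 K.

2.65×10^4 K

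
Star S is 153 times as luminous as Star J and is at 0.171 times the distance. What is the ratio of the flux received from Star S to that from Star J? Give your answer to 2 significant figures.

F = L/(4πd²), so F_S/F_J = (L_S/L_J) / (d_S/d_J)²
= 153 / (0.171)² = 153 / 0.02924 = 5232.

5.2×10^3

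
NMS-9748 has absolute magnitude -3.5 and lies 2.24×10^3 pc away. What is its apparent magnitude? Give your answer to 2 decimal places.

m = M + 5 log₁₀(d/10 pc) = -3.5 + 5 log₁₀(2.24×10^3/10)
  = -3.5 + 5 × 2.350 = -3.5 + 11.75 = 8.25.

8.25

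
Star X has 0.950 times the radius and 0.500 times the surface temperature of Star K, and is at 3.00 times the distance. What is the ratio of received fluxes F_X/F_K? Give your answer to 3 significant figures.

0.00627

L_X/L_K = (R_X/R_K)²(T_X/T_K)⁴ = (0.950)² × (0.500)⁴ = 0.05641.
F_X/F_K = (L_X/L_K)/(d_X/d_K)² = 0.05641 / (3.00)² = 0.006267.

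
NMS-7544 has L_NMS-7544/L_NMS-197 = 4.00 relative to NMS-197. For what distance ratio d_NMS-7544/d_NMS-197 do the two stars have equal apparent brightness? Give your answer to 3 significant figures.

2.00

Equal flux requires L_NMS-7544/d_NMS-7544² = L_NMS-197/d_NMS-197², so d_NMS-7544/d_NMS-197 = √(L_NMS-7544/L_NMS-197)
= √(4.00) = 2.000.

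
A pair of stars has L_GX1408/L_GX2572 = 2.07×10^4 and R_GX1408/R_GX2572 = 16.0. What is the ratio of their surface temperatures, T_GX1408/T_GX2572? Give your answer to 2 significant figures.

3.0

L ∝ R²T⁴ gives T ∝ (L/R²)^(1/4), so
T_GX1408/T_GX2572 = (2.07×10^4 / 16.0²)^(1/4) = (80.86)^(1/4) = 2.999.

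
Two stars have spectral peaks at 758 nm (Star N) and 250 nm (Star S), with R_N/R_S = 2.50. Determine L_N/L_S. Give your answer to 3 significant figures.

Wien's law gives T ∝ 1/λ_max, so T_N/T_S = λ_S/λ_N = 250/758 = 0.3298.
Then L ∝ R²T⁴ gives L_N/L_S = (2.50)² × (0.3298)⁴ = 6.250 × 0.01183 = 0.07395.

0.0740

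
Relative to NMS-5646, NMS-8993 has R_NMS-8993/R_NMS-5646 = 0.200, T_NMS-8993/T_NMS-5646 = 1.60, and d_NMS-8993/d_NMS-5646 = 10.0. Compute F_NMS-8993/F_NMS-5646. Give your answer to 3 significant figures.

L_NMS-8993/L_NMS-5646 = (R_NMS-8993/R_NMS-5646)²(T_NMS-8993/T_NMS-5646)⁴ = (0.200)² × (1.60)⁴ = 0.2621.
F_NMS-8993/F_NMS-5646 = (L_NMS-8993/L_NMS-5646)/(d_NMS-8993/d_NMS-5646)² = 0.2621 / (10.0)² = 0.002621.

0.00262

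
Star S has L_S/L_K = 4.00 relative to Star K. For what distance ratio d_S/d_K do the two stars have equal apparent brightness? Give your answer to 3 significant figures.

2.00

Equal flux requires L_S/d_S² = L_K/d_K², so d_S/d_K = √(L_S/L_K)
= √(4.00) = 2.000.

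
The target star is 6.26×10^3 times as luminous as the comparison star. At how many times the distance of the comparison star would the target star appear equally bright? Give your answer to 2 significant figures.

79

Equal flux requires L_t/d_t² = L_c/d_c², so d_t/d_c = √(L_t/L_c)
= √(6.26×10^3) = 79.12.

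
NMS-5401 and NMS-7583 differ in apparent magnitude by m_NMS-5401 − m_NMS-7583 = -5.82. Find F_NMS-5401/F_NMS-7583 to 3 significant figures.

213

F_NMS-5401/F_NMS-7583 = 10^(−(m_NMS-5401 − m_NMS-7583)/2.5) = 10^(5.82/2.5) = 10^2.328 = 212.8.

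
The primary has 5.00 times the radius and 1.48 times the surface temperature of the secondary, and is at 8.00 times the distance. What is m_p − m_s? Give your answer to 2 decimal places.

L_p/L_s = (5.00)²(1.48)⁴ = 119.9.
F_p/F_s = (L_p/L_s)/(d_p/d_s)² = 119.9/64.00 = 1.874.
m_p − m_s = −2.5 log₁₀(1.874) = -0.68.

-0.68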